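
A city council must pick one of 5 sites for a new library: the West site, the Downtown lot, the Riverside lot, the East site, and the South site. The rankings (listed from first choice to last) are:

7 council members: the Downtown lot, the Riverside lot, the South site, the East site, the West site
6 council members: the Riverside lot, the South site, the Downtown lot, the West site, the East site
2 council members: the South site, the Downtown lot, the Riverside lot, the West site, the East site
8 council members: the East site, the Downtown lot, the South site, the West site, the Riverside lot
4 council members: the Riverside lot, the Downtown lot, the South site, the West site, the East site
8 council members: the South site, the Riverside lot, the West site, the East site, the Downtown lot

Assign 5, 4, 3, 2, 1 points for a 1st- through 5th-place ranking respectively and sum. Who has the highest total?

the South site

the West site: 7·1 + 6·2 + 2·2 + 8·2 + 4·2 + 8·3 = 71
the Downtown lot: 7·5 + 6·3 + 2·4 + 8·4 + 4·4 + 8·1 = 117
the Riverside lot: 7·4 + 6·5 + 2·3 + 8·1 + 4·5 + 8·4 = 124
the East site: 7·2 + 6·1 + 2·1 + 8·5 + 4·1 + 8·2 = 82
the South site: 7·3 + 6·4 + 2·5 + 8·3 + 4·3 + 8·5 = 131
the South site has the highest Borda score (131).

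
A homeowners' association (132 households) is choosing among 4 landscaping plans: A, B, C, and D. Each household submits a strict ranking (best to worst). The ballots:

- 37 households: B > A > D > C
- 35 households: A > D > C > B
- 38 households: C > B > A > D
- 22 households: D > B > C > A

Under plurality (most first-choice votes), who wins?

First-place votes: A 35, B 37, C 38, D 22.
C has the most first-place votes.

C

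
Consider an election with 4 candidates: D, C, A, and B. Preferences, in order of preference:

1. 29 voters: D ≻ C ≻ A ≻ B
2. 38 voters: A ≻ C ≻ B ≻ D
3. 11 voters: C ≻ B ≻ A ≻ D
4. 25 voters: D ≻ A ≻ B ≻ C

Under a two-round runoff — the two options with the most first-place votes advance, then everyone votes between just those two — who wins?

Round 1 first-place votes: D 54, C 11, A 38, B 0.
D and A advance.
Runoff: D is preferred to A by 54 voters; A by 49.
D wins the runoff.

D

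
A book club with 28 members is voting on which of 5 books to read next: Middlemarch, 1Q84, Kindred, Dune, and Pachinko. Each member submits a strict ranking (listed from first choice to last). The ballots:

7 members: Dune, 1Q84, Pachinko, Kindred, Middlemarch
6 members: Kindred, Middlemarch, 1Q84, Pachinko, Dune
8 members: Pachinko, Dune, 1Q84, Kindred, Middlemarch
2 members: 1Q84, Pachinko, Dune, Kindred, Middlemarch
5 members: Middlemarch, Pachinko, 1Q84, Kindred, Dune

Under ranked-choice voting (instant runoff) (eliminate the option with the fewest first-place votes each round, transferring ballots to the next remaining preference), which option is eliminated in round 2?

Round 1: Middlemarch 5, 1Q84 2, Kindred 6, Dune 7, Pachinko 8. Eliminate 1Q84.
Round 2: Middlemarch 5, Kindred 6, Dune 7, Pachinko 10. Eliminate Middlemarch.

Middlemarch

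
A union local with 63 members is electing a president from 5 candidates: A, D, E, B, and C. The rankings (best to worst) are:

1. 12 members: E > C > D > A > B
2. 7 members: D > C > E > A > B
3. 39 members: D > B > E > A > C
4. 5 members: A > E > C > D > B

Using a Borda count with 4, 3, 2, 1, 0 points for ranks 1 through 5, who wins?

D

A: 12·1 + 7·1 + 39·1 + 5·4 = 78
D: 12·2 + 7·4 + 39·4 + 5·1 = 213
E: 12·4 + 7·2 + 39·2 + 5·3 = 155
B: 12·0 + 7·0 + 39·3 + 5·0 = 117
C: 12·3 + 7·3 + 39·0 + 5·2 = 67
D has the highest Borda score (213).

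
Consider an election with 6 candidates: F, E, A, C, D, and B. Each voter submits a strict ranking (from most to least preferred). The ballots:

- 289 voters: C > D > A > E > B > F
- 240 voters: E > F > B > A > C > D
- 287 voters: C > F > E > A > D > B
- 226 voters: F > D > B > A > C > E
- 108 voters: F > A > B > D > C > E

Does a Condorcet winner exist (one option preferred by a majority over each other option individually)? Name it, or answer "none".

C vs F: 576–574 for C.
C vs E: 910–240 for C.
C vs A: 576–574 for C.
C vs D: 816–334 for C.
C vs B: 576–574 for C.
C beats every other option head-to-head.

C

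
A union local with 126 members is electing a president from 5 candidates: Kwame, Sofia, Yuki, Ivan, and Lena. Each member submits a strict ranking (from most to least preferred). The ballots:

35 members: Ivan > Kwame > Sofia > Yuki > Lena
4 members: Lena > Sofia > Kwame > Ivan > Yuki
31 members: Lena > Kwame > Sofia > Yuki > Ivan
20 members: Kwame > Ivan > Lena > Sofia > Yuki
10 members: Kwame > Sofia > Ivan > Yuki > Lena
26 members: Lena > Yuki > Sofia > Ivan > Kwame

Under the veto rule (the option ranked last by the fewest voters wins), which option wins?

Last-place votes: Kwame 26, Sofia 0, Yuki 24, Ivan 31, Lena 45.
Sofia is ranked last by the fewest voters, so Sofia wins.

Sofia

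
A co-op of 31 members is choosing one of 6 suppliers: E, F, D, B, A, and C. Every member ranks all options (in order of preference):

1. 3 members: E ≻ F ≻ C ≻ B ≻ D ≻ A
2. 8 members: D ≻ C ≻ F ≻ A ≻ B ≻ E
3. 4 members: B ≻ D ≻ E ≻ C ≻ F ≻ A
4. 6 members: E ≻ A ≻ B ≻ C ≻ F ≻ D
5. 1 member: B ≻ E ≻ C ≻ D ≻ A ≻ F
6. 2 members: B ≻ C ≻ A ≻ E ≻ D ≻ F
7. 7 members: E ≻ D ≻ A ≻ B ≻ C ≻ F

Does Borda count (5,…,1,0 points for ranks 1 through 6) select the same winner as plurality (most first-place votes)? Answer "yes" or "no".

yes

Borda — scores: E 100, F 46, D 91, B 81, A 68, C 79. Winner: E.
Plurality — first-place votes: E 16, F 0, D 8, B 7, A 0, C 0. Winner: E.
The two methods agree.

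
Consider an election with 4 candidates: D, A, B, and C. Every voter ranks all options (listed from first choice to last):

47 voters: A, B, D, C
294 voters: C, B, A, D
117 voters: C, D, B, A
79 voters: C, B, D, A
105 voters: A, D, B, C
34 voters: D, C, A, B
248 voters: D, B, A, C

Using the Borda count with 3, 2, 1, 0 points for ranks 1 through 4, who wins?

D: 47·1 + 294·0 + 117·2 + 79·1 + 105·2 + 34·3 + 248·3 = 1416
A: 47·3 + 294·1 + 117·0 + 79·0 + 105·3 + 34·1 + 248·1 = 1032
B: 47·2 + 294·2 + 117·1 + 79·2 + 105·1 + 34·0 + 248·2 = 1558
C: 47·0 + 294·3 + 117·3 + 79·3 + 105·0 + 34·2 + 248·0 = 1538
B has the highest Borda score (1558).

B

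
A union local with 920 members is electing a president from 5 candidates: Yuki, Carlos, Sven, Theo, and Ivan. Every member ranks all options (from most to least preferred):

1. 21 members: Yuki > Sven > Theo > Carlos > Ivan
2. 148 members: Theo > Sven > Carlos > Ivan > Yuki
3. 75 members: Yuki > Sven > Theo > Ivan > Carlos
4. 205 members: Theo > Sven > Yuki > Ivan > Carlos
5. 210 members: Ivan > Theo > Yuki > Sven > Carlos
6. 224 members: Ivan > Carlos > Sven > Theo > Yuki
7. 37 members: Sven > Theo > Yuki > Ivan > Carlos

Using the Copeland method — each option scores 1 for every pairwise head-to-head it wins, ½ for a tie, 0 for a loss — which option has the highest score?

Theo

Yuki: beats Carlos; loses to Sven, Theo, and Ivan → score 1.
Carlos: loses to Yuki, Sven, Theo, and Ivan → score 0.
Sven: beats Yuki, Carlos, and Ivan; loses to Theo → score 3.
Theo: beats Yuki, Carlos, Sven, and Ivan → score 4.
Ivan: beats Yuki and Carlos; loses to Sven and Theo → score 2.
Theo has the best pairwise record.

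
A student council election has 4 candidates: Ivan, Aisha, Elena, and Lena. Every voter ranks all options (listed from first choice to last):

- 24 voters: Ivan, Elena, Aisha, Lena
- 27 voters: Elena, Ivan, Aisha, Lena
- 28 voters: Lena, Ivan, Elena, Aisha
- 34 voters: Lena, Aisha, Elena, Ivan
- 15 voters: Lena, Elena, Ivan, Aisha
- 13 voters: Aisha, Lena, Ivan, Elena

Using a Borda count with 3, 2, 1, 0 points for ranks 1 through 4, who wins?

Ivan: 24·3 + 27·2 + 28·2 + 34·0 + 15·1 + 13·1 = 210
Aisha: 24·1 + 27·1 + 28·0 + 34·2 + 15·0 + 13·3 = 158
Elena: 24·2 + 27·3 + 28·1 + 34·1 + 15·2 + 13·0 = 221
Lena: 24·0 + 27·0 + 28·3 + 34·3 + 15·3 + 13·2 = 257
Lena has the highest Borda score (257).

Lena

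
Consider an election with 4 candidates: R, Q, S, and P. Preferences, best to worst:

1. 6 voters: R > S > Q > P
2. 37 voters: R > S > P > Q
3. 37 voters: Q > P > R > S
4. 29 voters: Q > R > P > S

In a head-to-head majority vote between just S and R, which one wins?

Voters preferring S to R: 0; preferring R to S: 109.
R wins the head-to-head.

R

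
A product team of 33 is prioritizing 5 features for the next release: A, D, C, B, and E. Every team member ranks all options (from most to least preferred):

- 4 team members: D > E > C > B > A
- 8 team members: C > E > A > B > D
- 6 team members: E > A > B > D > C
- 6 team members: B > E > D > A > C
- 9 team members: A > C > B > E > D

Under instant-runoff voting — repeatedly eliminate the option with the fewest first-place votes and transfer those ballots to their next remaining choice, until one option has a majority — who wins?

Round 1: A 9, D 4, C 8, B 6, E 6. Eliminate D.
Round 2: A 9, C 8, B 6, E 10. Eliminate B.
Round 3: A 9, C 8, E 16. Eliminate C.
Round 4: A 9, E 24. E has a majority.

E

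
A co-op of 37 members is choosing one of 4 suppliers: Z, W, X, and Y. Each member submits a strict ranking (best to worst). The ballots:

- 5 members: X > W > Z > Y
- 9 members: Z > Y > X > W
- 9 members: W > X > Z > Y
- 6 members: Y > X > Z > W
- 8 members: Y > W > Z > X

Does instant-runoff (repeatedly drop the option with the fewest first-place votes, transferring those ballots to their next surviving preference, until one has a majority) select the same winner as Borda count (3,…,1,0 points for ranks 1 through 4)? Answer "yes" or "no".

yes

Instant-runoff — R1 Z 9, W 9, X 5, Y 14 (X out); R2 Z 9, W 14, Y 14 (Z out); R3 W 14, Y 23 (Y winner). Winner: Y.
Borda — scores: Z 55, W 53, X 54, Y 60. Winner: Y.
The two methods agree.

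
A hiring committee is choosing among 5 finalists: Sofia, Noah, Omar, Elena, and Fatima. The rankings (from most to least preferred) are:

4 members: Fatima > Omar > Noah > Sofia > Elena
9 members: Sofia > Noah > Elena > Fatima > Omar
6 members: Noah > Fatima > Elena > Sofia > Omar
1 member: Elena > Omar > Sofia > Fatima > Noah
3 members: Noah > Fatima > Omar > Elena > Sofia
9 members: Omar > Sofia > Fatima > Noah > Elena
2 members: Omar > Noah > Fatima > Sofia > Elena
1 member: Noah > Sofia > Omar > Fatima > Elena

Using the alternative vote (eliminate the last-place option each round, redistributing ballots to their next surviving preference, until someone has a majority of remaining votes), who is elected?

Noah

Round 1: Sofia 9, Noah 10, Omar 11, Elena 1, Fatima 4. Eliminate Elena.
Round 2: Sofia 9, Noah 10, Omar 12, Fatima 4. Eliminate Fatima.
Round 3: Sofia 9, Noah 10, Omar 16. Eliminate Sofia.
Round 4: Noah 19, Omar 16. Noah has a majority.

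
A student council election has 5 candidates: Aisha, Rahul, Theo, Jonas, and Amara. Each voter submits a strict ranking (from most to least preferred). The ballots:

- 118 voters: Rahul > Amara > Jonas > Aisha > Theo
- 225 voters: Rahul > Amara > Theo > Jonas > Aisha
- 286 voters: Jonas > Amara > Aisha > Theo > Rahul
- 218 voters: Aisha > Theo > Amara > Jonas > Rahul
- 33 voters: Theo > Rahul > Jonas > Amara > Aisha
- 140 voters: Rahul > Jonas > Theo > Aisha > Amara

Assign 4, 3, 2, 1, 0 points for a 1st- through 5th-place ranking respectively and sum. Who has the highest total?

Aisha: 118·1 + 225·0 + 286·2 + 218·4 + 33·0 + 140·1 = 1702
Rahul: 118·4 + 225·4 + 286·0 + 218·0 + 33·3 + 140·4 = 2031
Theo: 118·0 + 225·2 + 286·1 + 218·3 + 33·4 + 140·2 = 1802
Jonas: 118·2 + 225·1 + 286·4 + 218·1 + 33·2 + 140·3 = 2309
Amara: 118·3 + 225·3 + 286·3 + 218·2 + 33·1 + 140·0 = 2356
Amara has the highest Borda score (2356).

Amara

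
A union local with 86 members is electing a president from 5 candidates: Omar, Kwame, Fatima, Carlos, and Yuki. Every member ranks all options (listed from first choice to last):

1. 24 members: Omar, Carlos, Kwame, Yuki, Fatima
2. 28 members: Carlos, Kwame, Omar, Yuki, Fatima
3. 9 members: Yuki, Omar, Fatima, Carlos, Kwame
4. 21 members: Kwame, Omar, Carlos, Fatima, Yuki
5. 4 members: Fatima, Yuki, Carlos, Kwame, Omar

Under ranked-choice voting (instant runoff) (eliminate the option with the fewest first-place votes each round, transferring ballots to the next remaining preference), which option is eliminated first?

Fatima

Round 1: Omar 24, Kwame 21, Fatima 4, Carlos 28, Yuki 9. Eliminate Fatima.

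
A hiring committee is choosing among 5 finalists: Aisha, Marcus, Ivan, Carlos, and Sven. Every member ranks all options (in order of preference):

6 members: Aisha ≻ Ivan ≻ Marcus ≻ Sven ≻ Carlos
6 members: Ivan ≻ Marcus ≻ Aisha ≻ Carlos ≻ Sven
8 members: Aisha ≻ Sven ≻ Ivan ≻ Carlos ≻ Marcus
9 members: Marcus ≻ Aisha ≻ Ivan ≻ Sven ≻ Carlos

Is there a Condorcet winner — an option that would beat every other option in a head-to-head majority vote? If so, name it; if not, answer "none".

none

Checking pairwise contests:
Marcus beats Aisha 15–14.
Ivan beats Marcus 20–9.
Aisha beats Ivan 23–6.
Aisha beats Carlos 29–0.
Aisha beats Sven 29–0.
Every option loses at least one head-to-head, so there is no Condorcet winner.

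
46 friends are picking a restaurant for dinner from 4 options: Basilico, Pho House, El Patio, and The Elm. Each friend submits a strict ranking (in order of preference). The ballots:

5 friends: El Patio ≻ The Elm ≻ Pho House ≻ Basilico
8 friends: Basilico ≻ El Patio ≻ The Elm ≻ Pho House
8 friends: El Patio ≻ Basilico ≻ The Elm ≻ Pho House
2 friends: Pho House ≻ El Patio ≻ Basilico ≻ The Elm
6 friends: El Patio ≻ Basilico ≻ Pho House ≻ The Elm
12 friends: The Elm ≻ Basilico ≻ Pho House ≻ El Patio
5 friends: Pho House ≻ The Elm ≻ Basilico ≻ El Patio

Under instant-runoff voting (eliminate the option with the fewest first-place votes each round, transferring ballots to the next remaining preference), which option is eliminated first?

Pho House

Round 1: Basilico 8, Pho House 7, El Patio 19, The Elm 12. Eliminate Pho House.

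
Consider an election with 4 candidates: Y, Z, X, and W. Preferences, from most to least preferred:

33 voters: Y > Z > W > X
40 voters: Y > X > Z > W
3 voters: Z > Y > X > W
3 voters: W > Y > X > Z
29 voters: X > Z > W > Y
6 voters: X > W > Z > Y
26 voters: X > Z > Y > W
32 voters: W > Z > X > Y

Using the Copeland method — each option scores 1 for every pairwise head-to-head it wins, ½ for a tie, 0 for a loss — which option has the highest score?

X

Y: beats W; loses to Z and X → score 1.
Z: beats Y and W; loses to X → score 2.
X: beats Y, Z, and W → score 3.
W: loses to Y, Z, and X → score 0.
X has the best pairwise record.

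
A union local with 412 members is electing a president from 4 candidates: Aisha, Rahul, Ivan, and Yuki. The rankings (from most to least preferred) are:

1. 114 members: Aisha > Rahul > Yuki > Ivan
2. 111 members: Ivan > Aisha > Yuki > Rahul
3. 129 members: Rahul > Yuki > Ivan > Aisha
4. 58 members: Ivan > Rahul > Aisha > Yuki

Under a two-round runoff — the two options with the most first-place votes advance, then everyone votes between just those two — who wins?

Round 1 first-place votes: Aisha 114, Rahul 129, Ivan 169, Yuki 0.
Ivan and Rahul advance.
Runoff: Ivan is preferred to Rahul by 169 voters; Rahul by 243.
Rahul wins the runoff.

Rahul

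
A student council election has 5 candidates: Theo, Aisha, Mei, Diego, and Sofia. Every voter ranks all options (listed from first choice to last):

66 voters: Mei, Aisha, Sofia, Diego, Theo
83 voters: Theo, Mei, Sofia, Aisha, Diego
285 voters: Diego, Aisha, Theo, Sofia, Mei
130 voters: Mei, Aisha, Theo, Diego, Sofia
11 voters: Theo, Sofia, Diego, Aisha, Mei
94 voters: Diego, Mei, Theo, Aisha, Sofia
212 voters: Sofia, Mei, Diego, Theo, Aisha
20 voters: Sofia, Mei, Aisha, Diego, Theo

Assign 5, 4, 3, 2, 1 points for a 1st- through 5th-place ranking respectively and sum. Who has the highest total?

Theo: 66·1 + 83·5 + 285·3 + 130·3 + 11·5 + 94·3 + 212·2 + 20·1 = 2507
Aisha: 66·4 + 83·2 + 285·4 + 130·4 + 11·2 + 94·2 + 212·1 + 20·3 = 2572
Mei: 66·5 + 83·4 + 285·1 + 130·5 + 11·1 + 94·4 + 212·4 + 20·4 = 2912
Diego: 66·2 + 83·1 + 285·5 + 130·2 + 11·3 + 94·5 + 212·3 + 20·2 = 3079
Sofia: 66·3 + 83·3 + 285·2 + 130·1 + 11·4 + 94·1 + 212·5 + 20·5 = 2445
Diego has the highest Borda score (3079).

Diego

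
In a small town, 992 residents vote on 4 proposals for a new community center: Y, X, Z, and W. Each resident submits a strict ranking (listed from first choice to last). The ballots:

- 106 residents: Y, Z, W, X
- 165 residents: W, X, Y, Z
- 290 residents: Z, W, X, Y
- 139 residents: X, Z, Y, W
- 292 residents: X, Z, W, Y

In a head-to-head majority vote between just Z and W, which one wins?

Voters preferring Z to W: 827; preferring W to Z: 165.
Z wins the head-to-head.

Z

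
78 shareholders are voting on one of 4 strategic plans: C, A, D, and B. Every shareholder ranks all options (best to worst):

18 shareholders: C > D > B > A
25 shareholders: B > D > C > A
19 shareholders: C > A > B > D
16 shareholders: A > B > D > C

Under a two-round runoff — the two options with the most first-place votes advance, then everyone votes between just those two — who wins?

B

Round 1 first-place votes: C 37, A 16, D 0, B 25.
C and B advance.
Runoff: C is preferred to B by 37 voters; B by 41.
B wins the runoff.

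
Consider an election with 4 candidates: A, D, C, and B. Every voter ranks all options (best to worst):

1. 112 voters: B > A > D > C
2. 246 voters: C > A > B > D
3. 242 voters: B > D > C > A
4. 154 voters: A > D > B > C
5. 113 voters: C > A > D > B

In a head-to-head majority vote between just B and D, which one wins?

B

Voters preferring B to D: 600; preferring D to B: 267.
B wins the head-to-head.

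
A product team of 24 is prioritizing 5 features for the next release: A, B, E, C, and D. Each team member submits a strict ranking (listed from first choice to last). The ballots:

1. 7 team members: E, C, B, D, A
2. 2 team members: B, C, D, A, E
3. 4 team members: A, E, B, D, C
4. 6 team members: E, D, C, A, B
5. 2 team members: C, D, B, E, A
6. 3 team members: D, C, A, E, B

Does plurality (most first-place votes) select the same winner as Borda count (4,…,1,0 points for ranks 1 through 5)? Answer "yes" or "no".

Plurality — first-place votes: A 4, B 2, E 13, C 2, D 3. Winner: E.
Borda — scores: A 30, B 34, E 69, C 56, D 51. Winner: E.
The two methods agree.

yes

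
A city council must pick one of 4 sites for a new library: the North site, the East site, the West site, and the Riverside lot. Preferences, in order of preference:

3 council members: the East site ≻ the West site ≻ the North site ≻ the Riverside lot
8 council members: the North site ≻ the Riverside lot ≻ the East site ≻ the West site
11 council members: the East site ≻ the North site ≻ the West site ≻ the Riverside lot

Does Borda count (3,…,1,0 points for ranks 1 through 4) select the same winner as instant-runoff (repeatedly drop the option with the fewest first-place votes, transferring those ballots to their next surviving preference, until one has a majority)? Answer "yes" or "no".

yes

Borda — scores: the North site 49, the East site 50, the West site 17, the Riverside lot 16. Winner: the East site.
Instant-runoff — R1 the North site 8, the East site 14, the West site 0, the Riverside lot 0 (the East site winner). Winner: the East site.
The two methods agree.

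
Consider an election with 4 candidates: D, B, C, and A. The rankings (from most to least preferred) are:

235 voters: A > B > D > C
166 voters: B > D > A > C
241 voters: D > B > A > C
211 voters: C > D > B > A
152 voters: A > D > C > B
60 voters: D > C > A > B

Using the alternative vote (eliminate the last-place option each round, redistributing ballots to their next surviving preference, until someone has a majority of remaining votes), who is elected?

Round 1: D 301, B 166, C 211, A 387. Eliminate B.
Round 2: D 467, C 211, A 387. Eliminate C.
Round 3: D 678, A 387. D has a majority.

D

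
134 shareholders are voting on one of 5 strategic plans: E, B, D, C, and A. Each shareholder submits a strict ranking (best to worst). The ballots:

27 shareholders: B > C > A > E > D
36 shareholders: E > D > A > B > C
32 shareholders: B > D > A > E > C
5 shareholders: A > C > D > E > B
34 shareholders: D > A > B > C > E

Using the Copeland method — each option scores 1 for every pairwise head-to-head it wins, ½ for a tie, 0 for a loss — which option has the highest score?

E: beats C; loses to B, D, and A → score 1.
B: beats E and C; loses to D and A → score 2.
D: beats E, B, C, and A → score 4.
C: loses to E, B, D, and A → score 0.
A: beats E, B, and C; loses to D → score 3.
D has the best pairwise record.

D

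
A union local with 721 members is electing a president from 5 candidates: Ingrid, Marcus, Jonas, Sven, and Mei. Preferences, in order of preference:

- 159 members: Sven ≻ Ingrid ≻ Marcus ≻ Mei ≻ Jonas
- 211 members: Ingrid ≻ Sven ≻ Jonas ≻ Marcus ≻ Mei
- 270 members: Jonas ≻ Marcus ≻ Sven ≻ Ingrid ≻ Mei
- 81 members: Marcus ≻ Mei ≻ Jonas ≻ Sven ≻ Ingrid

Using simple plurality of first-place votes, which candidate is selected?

First-place votes: Ingrid 211, Marcus 81, Jonas 270, Sven 159, Mei 0.
Jonas has the most first-place votes.

Jonas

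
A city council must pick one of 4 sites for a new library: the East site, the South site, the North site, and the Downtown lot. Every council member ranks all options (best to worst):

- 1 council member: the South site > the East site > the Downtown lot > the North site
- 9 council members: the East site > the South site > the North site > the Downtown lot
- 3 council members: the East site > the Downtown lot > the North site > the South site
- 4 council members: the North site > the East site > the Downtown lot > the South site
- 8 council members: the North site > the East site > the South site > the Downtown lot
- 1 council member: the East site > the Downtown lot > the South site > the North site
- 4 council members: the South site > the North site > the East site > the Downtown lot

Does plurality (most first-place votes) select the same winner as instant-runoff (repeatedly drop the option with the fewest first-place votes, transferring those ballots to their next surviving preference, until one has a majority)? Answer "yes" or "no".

no

Plurality — first-place votes: the East site 13, the South site 5, the North site 12, the Downtown lot 0. Winner: the East site.
Instant-runoff — R1 the East site 13, the South site 5, the North site 12, the Downtown lot 0 (the Downtown lot out); R2 the East site 13, the South site 5, the North site 12 (the South site out); R3 the East site 14, the North site 16 (the North site winner). Winner: the North site.
The two methods disagree.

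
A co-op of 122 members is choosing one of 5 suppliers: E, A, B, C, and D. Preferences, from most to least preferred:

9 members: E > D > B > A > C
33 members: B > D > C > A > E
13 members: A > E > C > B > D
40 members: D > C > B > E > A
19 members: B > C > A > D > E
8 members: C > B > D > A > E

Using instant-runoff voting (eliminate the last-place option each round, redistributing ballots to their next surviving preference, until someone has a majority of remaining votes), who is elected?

B

Round 1: E 9, A 13, B 52, C 8, D 40. Eliminate C.
Round 2: E 9, A 13, B 60, D 40. Eliminate E.
Round 3: A 13, B 60, D 49. Eliminate A.
Round 4: B 73, D 49. B has a majority.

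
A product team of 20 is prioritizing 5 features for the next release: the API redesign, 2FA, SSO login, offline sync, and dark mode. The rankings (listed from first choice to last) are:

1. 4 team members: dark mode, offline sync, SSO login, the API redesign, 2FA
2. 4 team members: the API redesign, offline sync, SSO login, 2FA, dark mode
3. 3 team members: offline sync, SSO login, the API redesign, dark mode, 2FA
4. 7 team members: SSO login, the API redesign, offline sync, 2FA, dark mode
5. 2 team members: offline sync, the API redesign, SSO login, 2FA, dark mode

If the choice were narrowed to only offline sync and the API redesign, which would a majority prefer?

Voters preferring offline sync to the API redesign: 9; preferring the API redesign to offline sync: 11.
the API redesign wins the head-to-head.

the API redesign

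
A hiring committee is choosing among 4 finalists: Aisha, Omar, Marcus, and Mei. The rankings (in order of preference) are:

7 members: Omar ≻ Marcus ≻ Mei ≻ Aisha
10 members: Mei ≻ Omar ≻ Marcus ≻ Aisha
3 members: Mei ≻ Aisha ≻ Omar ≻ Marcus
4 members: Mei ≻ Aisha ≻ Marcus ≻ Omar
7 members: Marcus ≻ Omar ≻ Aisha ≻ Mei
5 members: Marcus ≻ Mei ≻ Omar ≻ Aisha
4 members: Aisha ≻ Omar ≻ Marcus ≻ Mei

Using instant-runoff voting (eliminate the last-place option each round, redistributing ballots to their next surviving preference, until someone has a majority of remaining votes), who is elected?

Round 1: Aisha 4, Omar 7, Marcus 12, Mei 17. Eliminate Aisha.
Round 2: Omar 11, Marcus 12, Mei 17. Eliminate Omar.
Round 3: Marcus 23, Mei 17. Marcus has a majority.

Marcus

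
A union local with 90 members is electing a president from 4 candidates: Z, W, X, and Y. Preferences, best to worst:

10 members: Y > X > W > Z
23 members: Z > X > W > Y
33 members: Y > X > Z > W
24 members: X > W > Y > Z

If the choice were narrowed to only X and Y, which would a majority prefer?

X

Voters preferring X to Y: 47; preferring Y to X: 43.
X wins the head-to-head.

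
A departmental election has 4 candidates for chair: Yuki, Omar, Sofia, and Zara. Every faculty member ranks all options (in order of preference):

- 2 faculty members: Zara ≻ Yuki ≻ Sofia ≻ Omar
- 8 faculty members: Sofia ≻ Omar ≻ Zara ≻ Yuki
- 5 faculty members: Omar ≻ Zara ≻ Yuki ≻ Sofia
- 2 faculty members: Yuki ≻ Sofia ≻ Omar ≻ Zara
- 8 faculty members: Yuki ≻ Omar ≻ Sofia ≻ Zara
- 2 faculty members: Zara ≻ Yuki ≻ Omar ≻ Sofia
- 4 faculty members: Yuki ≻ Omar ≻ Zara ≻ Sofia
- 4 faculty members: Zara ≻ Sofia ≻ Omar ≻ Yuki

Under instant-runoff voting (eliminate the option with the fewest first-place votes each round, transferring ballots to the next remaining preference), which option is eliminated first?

Round 1: Yuki 14, Omar 5, Sofia 8, Zara 8. Eliminate Omar.

Omar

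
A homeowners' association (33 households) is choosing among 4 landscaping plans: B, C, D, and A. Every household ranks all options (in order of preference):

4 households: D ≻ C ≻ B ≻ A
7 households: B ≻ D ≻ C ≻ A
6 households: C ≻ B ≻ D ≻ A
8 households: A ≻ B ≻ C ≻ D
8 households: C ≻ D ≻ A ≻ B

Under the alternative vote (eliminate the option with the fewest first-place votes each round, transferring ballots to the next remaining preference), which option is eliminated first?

D

Round 1: B 7, C 14, D 4, A 8. Eliminate D.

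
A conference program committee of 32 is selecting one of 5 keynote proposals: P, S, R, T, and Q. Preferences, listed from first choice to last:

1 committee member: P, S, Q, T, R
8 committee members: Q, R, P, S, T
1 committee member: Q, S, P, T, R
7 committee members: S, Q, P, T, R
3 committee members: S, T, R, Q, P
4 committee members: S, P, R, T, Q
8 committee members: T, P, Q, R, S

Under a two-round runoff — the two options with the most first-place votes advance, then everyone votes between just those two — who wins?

Q

Round 1 first-place votes: P 1, S 14, R 0, T 8, Q 9.
S and Q advance.
Runoff: S is preferred to Q by 15 voters; Q by 17.
Q wins the runoff.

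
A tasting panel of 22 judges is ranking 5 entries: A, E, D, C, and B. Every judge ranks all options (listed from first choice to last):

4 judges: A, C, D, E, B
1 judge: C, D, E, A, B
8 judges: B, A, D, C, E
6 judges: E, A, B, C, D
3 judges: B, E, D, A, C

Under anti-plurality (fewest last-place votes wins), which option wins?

A

Last-place votes: A 0, E 8, D 6, C 3, B 5.
A is ranked last by the fewest voters, so A wins.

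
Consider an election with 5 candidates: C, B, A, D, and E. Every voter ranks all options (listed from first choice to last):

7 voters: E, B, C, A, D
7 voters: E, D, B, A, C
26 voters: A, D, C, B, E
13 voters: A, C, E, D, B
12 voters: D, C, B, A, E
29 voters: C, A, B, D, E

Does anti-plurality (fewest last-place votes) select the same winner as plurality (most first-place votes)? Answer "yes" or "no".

Anti-plurality — last-place votes: C 7, B 13, A 0, D 7, E 67. Winner: A.
Plurality — first-place votes: C 29, B 0, A 39, D 12, E 14. Winner: A.
The two methods agree.

yes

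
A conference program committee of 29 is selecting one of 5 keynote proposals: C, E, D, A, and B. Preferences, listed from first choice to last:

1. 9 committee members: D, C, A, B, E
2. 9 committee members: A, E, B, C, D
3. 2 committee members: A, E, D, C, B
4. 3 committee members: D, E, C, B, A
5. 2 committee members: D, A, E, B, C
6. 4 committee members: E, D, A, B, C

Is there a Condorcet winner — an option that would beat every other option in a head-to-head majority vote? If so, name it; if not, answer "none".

none

Checking pairwise contests:
E beats C 20–9.
A beats E 22–7.
E beats D 15–14.
D beats A 18–11.
E beats B 20–9.
Every option loses at least one head-to-head, so there is no Condorcet winner.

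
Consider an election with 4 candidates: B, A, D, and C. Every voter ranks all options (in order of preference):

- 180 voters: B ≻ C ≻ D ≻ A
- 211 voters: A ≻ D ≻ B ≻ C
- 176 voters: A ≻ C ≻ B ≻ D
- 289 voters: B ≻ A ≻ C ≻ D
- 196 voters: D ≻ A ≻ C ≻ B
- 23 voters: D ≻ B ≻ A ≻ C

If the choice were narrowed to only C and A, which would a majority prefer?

Voters preferring C to A: 180; preferring A to C: 895.
A wins the head-to-head.

A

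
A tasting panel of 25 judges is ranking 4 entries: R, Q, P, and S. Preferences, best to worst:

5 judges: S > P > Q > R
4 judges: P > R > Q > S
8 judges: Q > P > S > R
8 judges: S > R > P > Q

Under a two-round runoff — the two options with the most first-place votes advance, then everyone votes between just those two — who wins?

S

Round 1 first-place votes: R 0, Q 8, P 4, S 13.
S and Q advance.
Runoff: S is preferred to Q by 13 voters; Q by 12.
S wins the runoff.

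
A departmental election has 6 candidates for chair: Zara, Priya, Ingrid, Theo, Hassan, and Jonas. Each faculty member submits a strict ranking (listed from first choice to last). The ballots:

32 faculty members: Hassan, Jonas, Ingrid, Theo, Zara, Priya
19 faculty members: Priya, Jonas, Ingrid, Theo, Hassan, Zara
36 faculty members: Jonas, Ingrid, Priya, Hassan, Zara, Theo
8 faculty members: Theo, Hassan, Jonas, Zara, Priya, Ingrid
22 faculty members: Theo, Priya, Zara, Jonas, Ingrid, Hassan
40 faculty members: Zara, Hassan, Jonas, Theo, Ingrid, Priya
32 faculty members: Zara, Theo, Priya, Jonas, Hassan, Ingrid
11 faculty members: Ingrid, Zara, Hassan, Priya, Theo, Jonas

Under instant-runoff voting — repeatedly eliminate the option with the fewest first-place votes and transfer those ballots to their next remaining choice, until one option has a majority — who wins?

Zara

Round 1: Zara 72, Priya 19, Ingrid 11, Theo 30, Hassan 32, Jonas 36. Eliminate Ingrid.
Round 2: Zara 83, Priya 19, Theo 30, Hassan 32, Jonas 36. Eliminate Priya.
Round 3: Zara 83, Theo 30, Hassan 32, Jonas 55. Eliminate Theo.
Round 4: Zara 105, Hassan 40, Jonas 55. Zara has a majority.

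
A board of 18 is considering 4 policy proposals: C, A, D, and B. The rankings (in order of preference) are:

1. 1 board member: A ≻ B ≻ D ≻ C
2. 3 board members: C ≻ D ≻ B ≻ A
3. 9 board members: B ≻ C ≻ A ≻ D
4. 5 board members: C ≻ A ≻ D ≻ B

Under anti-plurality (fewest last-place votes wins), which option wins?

C

Last-place votes: C 1, A 3, D 9, B 5.
C is ranked last by the fewest voters, so C wins.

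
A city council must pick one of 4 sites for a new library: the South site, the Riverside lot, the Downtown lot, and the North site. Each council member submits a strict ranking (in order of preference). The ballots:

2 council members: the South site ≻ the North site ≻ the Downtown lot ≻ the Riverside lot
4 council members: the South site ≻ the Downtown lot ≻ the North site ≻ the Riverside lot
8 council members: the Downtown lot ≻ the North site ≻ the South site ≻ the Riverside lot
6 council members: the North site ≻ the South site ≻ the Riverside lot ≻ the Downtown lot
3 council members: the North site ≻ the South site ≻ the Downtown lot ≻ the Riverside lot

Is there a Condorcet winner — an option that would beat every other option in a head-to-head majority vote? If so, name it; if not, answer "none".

Checking pairwise contests:
the North site beats the South site 17–6.
the South site beats the Riverside lot 23–0.
the South site beats the Downtown lot 15–8.
the Downtown lot beats the North site 12–11.
Every option loses at least one head-to-head, so there is no Condorcet winner.

none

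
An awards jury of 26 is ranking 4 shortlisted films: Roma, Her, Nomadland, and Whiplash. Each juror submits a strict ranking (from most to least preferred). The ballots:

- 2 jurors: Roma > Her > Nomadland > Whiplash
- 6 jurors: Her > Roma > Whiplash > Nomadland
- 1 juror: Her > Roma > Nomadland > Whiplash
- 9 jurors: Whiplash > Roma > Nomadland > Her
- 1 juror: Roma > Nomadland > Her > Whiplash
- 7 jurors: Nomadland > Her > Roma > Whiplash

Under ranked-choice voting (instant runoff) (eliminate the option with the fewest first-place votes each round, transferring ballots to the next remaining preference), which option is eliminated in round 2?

Round 1: Roma 3, Her 7, Nomadland 7, Whiplash 9. Eliminate Roma.
Round 2: Her 9, Nomadland 8, Whiplash 9. Eliminate Nomadland.

Nomadland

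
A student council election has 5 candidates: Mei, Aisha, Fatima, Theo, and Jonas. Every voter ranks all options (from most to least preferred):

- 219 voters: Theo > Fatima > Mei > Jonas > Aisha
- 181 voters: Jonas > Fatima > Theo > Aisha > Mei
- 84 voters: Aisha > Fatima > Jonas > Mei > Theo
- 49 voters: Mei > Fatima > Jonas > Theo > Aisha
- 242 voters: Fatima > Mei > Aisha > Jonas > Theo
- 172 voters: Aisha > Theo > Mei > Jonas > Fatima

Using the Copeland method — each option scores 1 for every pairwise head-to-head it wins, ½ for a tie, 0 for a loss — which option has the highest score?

Mei: beats Aisha and Jonas; loses to Fatima and Theo → score 2.
Aisha: beats Theo and Jonas; loses to Mei and Fatima → score 2.
Fatima: beats Mei, Aisha, Theo, and Jonas → score 4.
Theo: beats Mei; loses to Aisha, Fatima, and Jonas → score 1.
Jonas: beats Theo; loses to Mei, Aisha, and Fatima → score 1.
Fatima has the best pairwise record.

Fatima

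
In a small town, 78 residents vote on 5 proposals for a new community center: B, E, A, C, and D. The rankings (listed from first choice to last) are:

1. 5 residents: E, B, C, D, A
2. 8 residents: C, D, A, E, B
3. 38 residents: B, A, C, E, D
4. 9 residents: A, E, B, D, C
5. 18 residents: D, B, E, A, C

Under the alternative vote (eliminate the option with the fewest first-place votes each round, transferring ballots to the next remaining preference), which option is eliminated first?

Round 1: B 38, E 5, A 9, C 8, D 18. Eliminate E.

E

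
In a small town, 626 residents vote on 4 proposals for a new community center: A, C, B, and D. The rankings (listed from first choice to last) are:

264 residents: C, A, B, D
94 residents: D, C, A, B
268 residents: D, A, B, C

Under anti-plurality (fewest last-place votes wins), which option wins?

Last-place votes: A 0, C 268, B 94, D 264.
A is ranked last by the fewest voters, so A wins.

A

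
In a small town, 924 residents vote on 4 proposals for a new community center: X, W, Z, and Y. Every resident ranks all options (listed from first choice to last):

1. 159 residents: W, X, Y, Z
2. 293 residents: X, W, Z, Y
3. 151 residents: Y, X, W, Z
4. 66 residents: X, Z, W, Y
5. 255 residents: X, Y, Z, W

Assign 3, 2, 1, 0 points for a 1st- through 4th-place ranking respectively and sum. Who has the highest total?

X: 159·2 + 293·3 + 151·2 + 66·3 + 255·3 = 2462
W: 159·3 + 293·2 + 151·1 + 66·1 + 255·0 = 1280
Z: 159·0 + 293·1 + 151·0 + 66·2 + 255·1 = 680
Y: 159·1 + 293·0 + 151·3 + 66·0 + 255·2 = 1122
X has the highest Borda score (2462).

X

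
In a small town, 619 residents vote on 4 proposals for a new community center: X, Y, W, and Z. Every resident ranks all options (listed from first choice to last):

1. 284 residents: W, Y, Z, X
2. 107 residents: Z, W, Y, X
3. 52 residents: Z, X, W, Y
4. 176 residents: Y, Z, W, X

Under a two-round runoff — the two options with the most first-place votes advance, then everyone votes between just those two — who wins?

Round 1 first-place votes: X 0, Y 176, W 284, Z 159.
W and Y advance.
Runoff: W is preferred to Y by 443 voters; Y by 176.
W wins the runoff.

W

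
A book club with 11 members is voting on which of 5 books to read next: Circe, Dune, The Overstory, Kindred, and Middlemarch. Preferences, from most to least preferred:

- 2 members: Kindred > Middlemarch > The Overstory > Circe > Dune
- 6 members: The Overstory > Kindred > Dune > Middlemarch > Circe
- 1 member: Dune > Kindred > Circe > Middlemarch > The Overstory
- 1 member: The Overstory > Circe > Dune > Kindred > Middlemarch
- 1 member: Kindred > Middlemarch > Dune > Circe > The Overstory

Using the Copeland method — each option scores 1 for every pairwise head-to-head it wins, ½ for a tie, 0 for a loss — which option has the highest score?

The Overstory

Circe: loses to Dune, The Overstory, Kindred, and Middlemarch → score 0.
Dune: beats Circe and Middlemarch; loses to The Overstory and Kindred → score 2.
The Overstory: beats Circe, Dune, Kindred, and Middlemarch → score 4.
Kindred: beats Circe, Dune, and Middlemarch; loses to The Overstory → score 3.
Middlemarch: beats Circe; loses to Dune, The Overstory, and Kindred → score 1.
The Overstory has the best pairwise record.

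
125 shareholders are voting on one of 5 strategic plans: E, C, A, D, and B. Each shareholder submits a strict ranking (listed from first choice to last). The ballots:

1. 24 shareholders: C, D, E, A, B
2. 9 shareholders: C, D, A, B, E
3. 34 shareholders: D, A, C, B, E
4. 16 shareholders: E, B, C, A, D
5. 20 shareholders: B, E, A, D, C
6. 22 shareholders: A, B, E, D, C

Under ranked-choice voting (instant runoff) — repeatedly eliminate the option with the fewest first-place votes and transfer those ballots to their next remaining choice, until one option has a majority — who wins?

Round 1: E 16, C 33, A 22, D 34, B 20. Eliminate E.
Round 2: C 33, A 22, D 34, B 36. Eliminate A.
Round 3: C 33, D 34, B 58. Eliminate C.
Round 4: D 67, B 58. D has a majority.

D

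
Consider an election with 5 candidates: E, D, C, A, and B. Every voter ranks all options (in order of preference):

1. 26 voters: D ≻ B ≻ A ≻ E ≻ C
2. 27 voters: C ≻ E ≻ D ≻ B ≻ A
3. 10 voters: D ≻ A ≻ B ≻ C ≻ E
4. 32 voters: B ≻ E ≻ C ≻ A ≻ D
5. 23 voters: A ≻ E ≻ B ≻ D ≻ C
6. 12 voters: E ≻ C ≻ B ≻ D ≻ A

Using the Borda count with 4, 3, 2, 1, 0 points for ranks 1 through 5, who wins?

B

E: 26·1 + 27·3 + 10·0 + 32·3 + 23·3 + 12·4 = 320
D: 26·4 + 27·2 + 10·4 + 32·0 + 23·1 + 12·1 = 233
C: 26·0 + 27·4 + 10·1 + 32·2 + 23·0 + 12·3 = 218
A: 26·2 + 27·0 + 10·3 + 32·1 + 23·4 + 12·0 = 206
B: 26·3 + 27·1 + 10·2 + 32·4 + 23·2 + 12·2 = 323
B has the highest Borda score (323).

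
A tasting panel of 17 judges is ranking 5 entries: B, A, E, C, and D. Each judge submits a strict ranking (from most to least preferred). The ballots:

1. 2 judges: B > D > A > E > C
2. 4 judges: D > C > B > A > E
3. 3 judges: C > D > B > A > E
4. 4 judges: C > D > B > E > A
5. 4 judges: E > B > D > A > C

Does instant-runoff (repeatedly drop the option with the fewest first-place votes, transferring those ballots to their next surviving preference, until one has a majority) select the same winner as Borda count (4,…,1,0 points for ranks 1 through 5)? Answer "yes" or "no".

Instant-runoff — R1 B 2, A 0, E 4, C 7, D 4 (A out); R2 B 2, E 4, C 7, D 4 (B out); R3 E 4, C 7, D 6 (E out); R4 C 7, D 10 (D winner). Winner: D.
Borda — scores: B 42, A 15, E 22, C 40, D 51. Winner: D.
The two methods agree.

yes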